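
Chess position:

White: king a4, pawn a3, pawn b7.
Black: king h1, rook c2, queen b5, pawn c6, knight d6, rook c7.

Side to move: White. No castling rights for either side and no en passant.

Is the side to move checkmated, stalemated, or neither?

White to move; white king on a4.
In check: yes, from the black queen on b5.
King squares — a3: own pawn; b3: attacked by Qb5; b4: attacked by Qb5; a5: attacked by Qb5; b5: attacked by Pc6.
Legal moves for White: none.
In check with no legal moves → checkmate.

checkmate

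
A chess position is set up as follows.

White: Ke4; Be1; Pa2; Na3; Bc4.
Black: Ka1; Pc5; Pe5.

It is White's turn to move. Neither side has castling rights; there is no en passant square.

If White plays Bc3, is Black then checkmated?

yes

After Bc3: black king on a1; in check: yes, from the white bishop on c3.
King squares — b1: attacked by Na3; a2: attacked by Bc4; b2: attacked by Bc3.
Black has no legal moves → checkmate.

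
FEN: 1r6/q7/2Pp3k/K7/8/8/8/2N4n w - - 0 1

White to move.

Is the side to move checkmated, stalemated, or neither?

checkmate

White to move; white king on a5.
In check: yes, from the black queen on a7.
King squares — a4: attacked by Qa7; b4: attacked by Rb8; b5: attacked by Rb8; a6: attacked by Qa7; b6: attacked by Qa7.
Legal moves for White: none.
In check with no legal moves → checkmate.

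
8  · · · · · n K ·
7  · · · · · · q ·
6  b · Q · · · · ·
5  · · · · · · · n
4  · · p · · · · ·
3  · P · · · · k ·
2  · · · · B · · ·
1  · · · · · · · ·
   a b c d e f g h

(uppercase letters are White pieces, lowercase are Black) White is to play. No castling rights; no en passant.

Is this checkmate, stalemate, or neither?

checkmate

White to move; white king on g8.
In check: yes, from the black queen on g7.
King squares — f7: attacked by Qg7; g7: attacked by Nh5; h7: attacked by Qg7; f8: attacked by Qg7; h8: attacked by Qg7.
Legal moves for White: none.
In check with no legal moves → checkmate.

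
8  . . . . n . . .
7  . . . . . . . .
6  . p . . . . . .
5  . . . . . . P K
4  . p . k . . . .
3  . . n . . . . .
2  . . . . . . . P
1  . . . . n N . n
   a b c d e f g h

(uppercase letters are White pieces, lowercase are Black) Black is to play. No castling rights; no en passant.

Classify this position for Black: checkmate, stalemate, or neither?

neither

Black to move; black king on d4.
In check: no.
Legal moves for Black include: Ng7+, Nc7, Nf6+, Nd6, Ke5, Kd5, Kc5, Ke4, Kc4, Kd3, Nd5, Nb5, Ne4, Na4, Ne2, Na2, Nd1, Nb1, ... (list truncated; more exist).
Black has legal moves and is not in check → neither.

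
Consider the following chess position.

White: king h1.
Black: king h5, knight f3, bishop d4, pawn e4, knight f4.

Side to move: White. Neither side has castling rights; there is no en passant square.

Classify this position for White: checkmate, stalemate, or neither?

stalemate

White to move; white king on h1.
In check: no.
King squares — g1: attacked by Nf3; g2: attacked by Nf4; h2: attacked by Nf3.
Legal moves for White: none.
Not in check and no legal moves → stalemate.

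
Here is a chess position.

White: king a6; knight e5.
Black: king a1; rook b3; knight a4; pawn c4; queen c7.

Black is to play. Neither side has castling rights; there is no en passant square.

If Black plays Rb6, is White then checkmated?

After Rb6: white king on a6; in check: yes, from the black rook on b6.
White has 1 legal reply: Ka5.
In check but a legal move exists → not checkmate.

no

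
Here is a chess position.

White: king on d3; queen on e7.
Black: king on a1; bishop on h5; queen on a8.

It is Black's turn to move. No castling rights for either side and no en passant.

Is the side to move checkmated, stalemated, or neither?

neither

Black to move; black king on a1.
In check: no.
Legal moves for Black include: Qh8, Qg8, Qf8, Qe8, Qd8+, Qc8, Qb8, Qb7, Qa7, Qc6, Qa6+, Qd5+, Qa5, Qe4+, Qa4, Qf3+, Qa3+, Qg2, ... (list truncated; more exist).
Black has legal moves and is not in check → neither.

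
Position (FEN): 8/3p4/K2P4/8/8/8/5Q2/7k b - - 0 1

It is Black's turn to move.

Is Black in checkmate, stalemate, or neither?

Black to move; black king on h1.
In check: no.
King squares — g1: attacked by Qf2; g2: attacked by Qf2; h2: attacked by Qf2.
Legal moves for Black: none.
Not in check and no legal moves → stalemate.

stalemate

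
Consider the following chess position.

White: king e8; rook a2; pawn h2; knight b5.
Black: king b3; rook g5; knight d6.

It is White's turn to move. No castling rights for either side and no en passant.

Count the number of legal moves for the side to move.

White to move; king on e8.
In check: yes, from the black knight on d6.
Legal moves: Kf8, Kd8, Ke7, Kd7, Nxd6.
Count: 5.

5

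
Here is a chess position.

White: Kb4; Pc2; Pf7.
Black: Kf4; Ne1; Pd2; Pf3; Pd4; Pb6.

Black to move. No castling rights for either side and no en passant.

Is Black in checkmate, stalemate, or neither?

Black to move; black king on f4.
In check: no.
Legal moves for Black: Kg5, Kf5, Ke5, Kg4, Ke4, Kg3, Ke3, Nd3+, Ng2, Nxc2+, b5, d3, f2, d1=Q, d1=R, d1=B, d1=N.
Black has 17 legal moves and is not in check → neither.

neither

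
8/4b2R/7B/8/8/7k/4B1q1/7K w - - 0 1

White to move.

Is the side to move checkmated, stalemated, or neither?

White to move; white king on h1.
In check: yes, from the black queen on g2.
King squares — g1: attacked by Qg2; g2: attacked by Kh3; h2: attacked by Qg2.
Legal moves for White: none.
In check with no legal moves → checkmate.

checkmate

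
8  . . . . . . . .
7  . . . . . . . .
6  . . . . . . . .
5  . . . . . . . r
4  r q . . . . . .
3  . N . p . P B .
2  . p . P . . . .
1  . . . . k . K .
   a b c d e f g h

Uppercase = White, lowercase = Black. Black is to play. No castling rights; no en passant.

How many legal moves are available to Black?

Black to move; king on e1.
In check: yes, from the white bishop on g3.
Legal moves: Ke2, Kd1.
Count: 2.

2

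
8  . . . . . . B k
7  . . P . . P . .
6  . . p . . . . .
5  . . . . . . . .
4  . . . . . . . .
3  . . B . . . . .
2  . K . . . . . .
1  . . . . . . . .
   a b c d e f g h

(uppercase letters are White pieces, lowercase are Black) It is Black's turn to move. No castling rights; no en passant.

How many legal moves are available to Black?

0

Black to move; king on h8.
In check: yes, from the white bishop on c3.
Legal moves: none.
Count: 0.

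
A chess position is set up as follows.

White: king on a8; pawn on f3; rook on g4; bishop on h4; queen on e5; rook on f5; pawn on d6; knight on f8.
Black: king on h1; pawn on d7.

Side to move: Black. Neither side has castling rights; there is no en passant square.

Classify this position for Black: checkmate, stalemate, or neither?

Black to move; black king on h1.
In check: no.
King squares — g1: attacked by Rg4; g2: attacked by Rg4; h2: attacked by Qe5.
Legal moves for Black: none.
Not in check and no legal moves → stalemate.

stalemate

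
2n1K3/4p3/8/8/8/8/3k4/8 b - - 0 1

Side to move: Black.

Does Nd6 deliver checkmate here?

no

After Nd6: white king on e8; in check: yes, from the black knight on d6.
White has 4 legal replies: Kf8, Kd8, Kxe7, Kd7.
In check but a legal move exists → not checkmate.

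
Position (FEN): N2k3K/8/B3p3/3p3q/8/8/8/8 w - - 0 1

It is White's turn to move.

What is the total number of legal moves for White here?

2

White to move; king on h8.
In check: yes, from the black queen on h5.
Legal moves: Kg8, Kg7.
Count: 2.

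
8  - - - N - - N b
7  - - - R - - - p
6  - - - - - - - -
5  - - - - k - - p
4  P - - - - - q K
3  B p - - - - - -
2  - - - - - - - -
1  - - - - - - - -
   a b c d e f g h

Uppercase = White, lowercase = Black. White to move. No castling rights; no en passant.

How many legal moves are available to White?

White to move; king on h4.
In check: yes, from the black queen on g4.
Legal moves: none.
Count: 0.

0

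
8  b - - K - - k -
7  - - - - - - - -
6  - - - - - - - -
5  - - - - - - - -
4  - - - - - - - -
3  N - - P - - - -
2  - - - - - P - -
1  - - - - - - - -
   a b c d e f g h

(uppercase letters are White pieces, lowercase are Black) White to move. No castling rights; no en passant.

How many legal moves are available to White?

White to move; king on d8.
In check: no.
Legal moves: Ke8, Kc8, Ke7, Kd7, Kc7, Nb5, Nc4, Nc2, Nb1, d4, f3, f4.
Count: 12.

12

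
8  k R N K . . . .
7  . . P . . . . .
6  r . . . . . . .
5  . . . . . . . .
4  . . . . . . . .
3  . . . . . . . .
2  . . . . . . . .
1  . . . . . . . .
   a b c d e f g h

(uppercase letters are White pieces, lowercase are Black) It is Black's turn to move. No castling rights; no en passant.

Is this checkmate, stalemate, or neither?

Black to move; black king on a8.
In check: yes, from the white rook on b8.
King squares — a7: attacked by Nc8; b7: attacked by Rb8; b8: attacked by Pc7.
Legal moves for Black: none.
In check with no legal moves → checkmate.

checkmate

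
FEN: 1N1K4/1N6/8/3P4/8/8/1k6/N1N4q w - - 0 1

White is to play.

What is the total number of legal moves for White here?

White to move; king on d8.
In check: no.
Legal moves: Ke8, Kc8, Ke7, Kd7, Kc7, Nd7, Nc6, Na6, Nd6, Nc5, Na5, Nd3+, Ncb3, Ne2, Na2, Nab3, Nc2, d6.
Count: 18.

18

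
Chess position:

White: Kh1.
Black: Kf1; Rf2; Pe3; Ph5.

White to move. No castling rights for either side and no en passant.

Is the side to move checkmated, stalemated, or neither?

stalemate

White to move; white king on h1.
In check: no.
King squares — g1: attacked by Kf1; g2: attacked by Kf1; h2: attacked by Rf2.
Legal moves for White: none.
Not in check and no legal moves → stalemate.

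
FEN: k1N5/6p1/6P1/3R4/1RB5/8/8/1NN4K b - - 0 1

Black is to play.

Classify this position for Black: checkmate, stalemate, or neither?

Black to move; black king on a8.
In check: no.
King squares — a7: attacked by Nc8; b7: attacked by Rb4; b8: attacked by Rb4.
Legal moves for Black: none.
Not in check and no legal moves → stalemate.

stalemate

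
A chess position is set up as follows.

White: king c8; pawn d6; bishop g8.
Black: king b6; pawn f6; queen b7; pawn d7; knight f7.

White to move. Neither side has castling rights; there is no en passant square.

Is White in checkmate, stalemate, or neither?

checkmate

White to move; white king on c8.
In check: yes, from the black queen on b7.
King squares — b7: attacked by Kb6; c7: attacked by Kb6; d7: attacked by Qb7; b8: attacked by Qb7; d8: attacked by Nf7.
Legal moves for White: none.
In check with no legal moves → checkmate.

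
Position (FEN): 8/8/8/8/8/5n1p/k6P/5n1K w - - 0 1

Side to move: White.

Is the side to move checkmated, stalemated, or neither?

stalemate

White to move; white king on h1.
In check: no.
King squares — g1: attacked by Nf3; g2: attacked by Ph3; h2: own pawn.
Legal moves for White: none.
Not in check and no legal moves → stalemate.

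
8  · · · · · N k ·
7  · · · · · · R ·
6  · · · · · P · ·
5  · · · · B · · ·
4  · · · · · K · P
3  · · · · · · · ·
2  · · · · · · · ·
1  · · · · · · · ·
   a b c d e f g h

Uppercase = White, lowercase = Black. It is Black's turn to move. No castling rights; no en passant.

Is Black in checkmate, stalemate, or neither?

Black to move; black king on g8.
In check: yes, from the white rook on g7.
Legal moves for Black: Kh8, Kxf8.
Black is in check but has 2 legal moves → neither.

neither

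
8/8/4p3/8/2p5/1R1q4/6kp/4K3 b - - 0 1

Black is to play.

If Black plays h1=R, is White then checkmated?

After h1=R: white king on e1; in check: yes, from the black rook on h1.
King squares — d1: attacked by Rh1; f1: attacked by Rh1; d2: attacked by Qd3; e2: attacked by Qd3; f2: attacked by Kg2.
White has no legal moves → checkmate.

yes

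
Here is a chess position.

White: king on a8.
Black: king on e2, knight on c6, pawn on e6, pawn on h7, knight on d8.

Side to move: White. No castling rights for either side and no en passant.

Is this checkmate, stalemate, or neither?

stalemate

White to move; white king on a8.
In check: no.
King squares — a7: attacked by Nc6; b7: attacked by Nd8; b8: attacked by Nc6.
Legal moves for White: none.
Not in check and no legal moves → stalemate.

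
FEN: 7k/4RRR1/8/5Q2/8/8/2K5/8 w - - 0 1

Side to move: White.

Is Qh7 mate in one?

yes

After Qh7: black king on h8; in check: yes, from the white queen on h7.
King squares — g7: attacked by Rf7; h7: attacked by Rg7; g8: attacked by Rg7.
Black has no legal moves → checkmate.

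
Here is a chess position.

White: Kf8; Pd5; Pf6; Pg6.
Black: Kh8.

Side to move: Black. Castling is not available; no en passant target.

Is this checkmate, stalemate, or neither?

stalemate

Black to move; black king on h8.
In check: no.
King squares — g7: attacked by Pf6; h7: attacked by Pg6; g8: attacked by Kf8.
Legal moves for Black: none.
Not in check and no legal moves → stalemate.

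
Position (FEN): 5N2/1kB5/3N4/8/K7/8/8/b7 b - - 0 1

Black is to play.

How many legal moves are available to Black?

5

Black to move; king on b7.
In check: yes, from the white knight on d6.
Legal moves: Ka8, Kxc7, Ka7, Kc6, Ka6.
Count: 5.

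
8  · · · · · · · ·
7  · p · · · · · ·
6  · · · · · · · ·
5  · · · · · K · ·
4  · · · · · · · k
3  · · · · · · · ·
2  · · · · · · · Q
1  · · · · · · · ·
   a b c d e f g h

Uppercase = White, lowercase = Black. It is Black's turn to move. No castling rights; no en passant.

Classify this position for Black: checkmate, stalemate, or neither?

Black to move; black king on h4.
In check: yes, from the white queen on h2.
King squares — g3: attacked by Qh2; h3: attacked by Qh2; g4: attacked by Kf5; g5: attacked by Kf5; h5: attacked by Qh2.
Legal moves for Black: none.
In check with no legal moves → checkmate.

checkmate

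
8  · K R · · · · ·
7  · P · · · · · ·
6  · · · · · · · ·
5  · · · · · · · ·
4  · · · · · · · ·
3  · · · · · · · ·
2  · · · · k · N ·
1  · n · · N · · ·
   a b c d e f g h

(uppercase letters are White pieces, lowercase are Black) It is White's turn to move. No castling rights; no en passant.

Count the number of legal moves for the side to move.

White to move; king on b8.
In check: no.
Legal moves: Rh8, Rg8, Rf8, Re8+, Rd8, Rc7, Rc6, Rc5, Rc4, Rc3, Rc2+, Rc1, Ka8, Kc7, Ka7, Nh4, Nf4+, Ne3, Nf3, Nd3, Nc2.
Count: 21.

21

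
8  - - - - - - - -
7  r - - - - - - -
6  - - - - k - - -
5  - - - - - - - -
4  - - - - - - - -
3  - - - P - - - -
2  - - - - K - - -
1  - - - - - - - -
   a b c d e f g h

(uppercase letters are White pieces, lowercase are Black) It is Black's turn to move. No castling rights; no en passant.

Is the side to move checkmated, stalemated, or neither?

Black to move; black king on e6.
In check: no.
Legal moves for Black include: Ra8, Rh7, Rg7, Rf7, Re7, Rd7, Rc7, Rb7, Ra6, Ra5, Ra4, Ra3, Ra2+, Ra1, Kf7, Ke7, Kd7, Kf6, ... (list truncated; more exist).
Black has legal moves and is not in check → neither.

neither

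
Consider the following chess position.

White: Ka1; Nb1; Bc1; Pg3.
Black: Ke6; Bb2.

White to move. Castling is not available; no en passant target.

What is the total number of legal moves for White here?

White to move; king on a1.
In check: yes, from the black bishop on b2.
Legal moves: Kxb2, Ka2, Bxb2.
Count: 3.

3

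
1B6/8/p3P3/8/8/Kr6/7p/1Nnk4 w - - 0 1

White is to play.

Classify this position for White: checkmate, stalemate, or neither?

White to move; white king on a3.
In check: yes, from the black rook on b3.
King squares — a2: attacked by Nc1; b2: attacked by Rb3; b3: attacked by Nc1; a4: available; b4: attacked by Rb3.
Legal moves for White: Ka4.
White is in check but has 1 legal move → neither.

neither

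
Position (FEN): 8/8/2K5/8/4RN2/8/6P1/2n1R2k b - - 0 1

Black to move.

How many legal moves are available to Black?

1

Black to move; king on h1.
In check: yes, from the white rook on e1.
Legal moves: Kh2.
Count: 1.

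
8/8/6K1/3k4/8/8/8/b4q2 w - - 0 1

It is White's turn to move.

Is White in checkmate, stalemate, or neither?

neither

White to move; white king on g6.
In check: no.
Legal moves for White: Kh7, Kh6, Kh5, Kg5.
White has 4 legal moves and is not in check → neither.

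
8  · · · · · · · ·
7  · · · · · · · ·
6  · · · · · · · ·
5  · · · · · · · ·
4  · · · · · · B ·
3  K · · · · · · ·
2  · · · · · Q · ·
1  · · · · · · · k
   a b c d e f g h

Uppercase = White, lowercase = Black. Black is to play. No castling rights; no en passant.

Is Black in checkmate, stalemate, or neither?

stalemate

Black to move; black king on h1.
In check: no.
King squares — g1: attacked by Qf2; g2: attacked by Qf2; h2: attacked by Qf2.
Legal moves for Black: none.
Not in check and no legal moves → stalemate.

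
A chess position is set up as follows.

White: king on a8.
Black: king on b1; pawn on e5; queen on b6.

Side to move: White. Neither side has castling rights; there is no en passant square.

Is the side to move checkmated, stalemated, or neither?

stalemate

White to move; white king on a8.
In check: no.
King squares — a7: attacked by Qb6; b7: attacked by Qb6; b8: attacked by Qb6.
Legal moves for White: none.
Not in check and no legal moves → stalemate.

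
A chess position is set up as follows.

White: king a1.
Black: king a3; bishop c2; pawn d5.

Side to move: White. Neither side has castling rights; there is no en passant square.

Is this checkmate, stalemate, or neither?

stalemate

White to move; white king on a1.
In check: no.
King squares — b1: attacked by Bc2; a2: attacked by Ka3; b2: attacked by Ka3.
Legal moves for White: none.
Not in check and no legal moves → stalemate.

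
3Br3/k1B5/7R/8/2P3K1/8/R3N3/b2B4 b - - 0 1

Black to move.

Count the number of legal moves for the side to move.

1

Black to move; king on a7.
In check: yes, from the white rook on a2.
Legal moves: Kb7.
Count: 1.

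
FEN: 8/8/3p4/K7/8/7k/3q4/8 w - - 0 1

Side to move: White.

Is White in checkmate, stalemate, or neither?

neither

White to move; white king on a5.
In check: yes, from the black queen on d2.
King squares — a4: available; b4: attacked by Qd2; b5: available; a6: available; b6: available.
Legal moves for White: Kb6, Ka6, Kb5, Ka4.
White is in check but has 4 legal moves → neither.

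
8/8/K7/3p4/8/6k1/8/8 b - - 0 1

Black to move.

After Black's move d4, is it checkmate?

no

After d4: white king on a6; in check: no.
White is not in check, so this cannot be checkmate.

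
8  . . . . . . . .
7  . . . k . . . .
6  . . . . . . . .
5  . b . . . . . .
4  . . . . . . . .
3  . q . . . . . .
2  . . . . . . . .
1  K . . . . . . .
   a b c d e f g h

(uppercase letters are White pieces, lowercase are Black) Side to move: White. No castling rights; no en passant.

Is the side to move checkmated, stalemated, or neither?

stalemate

White to move; white king on a1.
In check: no.
King squares — b1: attacked by Qb3; a2: attacked by Qb3; b2: attacked by Qb3.
Legal moves for White: none.
Not in check and no legal moves → stalemate.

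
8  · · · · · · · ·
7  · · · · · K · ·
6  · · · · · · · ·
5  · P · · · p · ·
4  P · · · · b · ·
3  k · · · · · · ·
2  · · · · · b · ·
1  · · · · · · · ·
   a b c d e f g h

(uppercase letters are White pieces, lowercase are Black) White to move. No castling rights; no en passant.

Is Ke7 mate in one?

After Ke7: black king on a3; in check: no.
Black is not in check, so this cannot be checkmate.

no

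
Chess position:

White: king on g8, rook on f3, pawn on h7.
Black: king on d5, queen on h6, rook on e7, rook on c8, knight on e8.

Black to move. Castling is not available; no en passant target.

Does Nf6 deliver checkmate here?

After Nf6: white king on g8; in check: yes, from the black knight on f6 and the black rook on c8.
King squares — f7: attacked by Re7; g7: attacked by Qh6; h7: own pawn; f8: attacked by Qh6; h8: attacked by Rc8.
White has no legal moves → checkmate.

yes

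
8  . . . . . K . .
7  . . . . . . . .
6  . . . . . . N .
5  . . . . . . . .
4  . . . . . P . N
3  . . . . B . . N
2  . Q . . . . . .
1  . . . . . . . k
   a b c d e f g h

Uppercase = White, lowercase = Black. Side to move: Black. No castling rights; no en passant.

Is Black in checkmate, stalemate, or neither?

Black to move; black king on h1.
In check: no.
King squares — g1: attacked by Be3; g2: attacked by Qb2; h2: attacked by Qb2.
Legal moves for Black: none.
Not in check and no legal moves → stalemate.

stalemate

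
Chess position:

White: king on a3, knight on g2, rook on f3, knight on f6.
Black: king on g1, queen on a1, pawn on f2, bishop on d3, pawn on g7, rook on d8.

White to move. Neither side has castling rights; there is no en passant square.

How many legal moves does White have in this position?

2

White to move; king on a3.
In check: yes, from the black queen on a1.
Legal moves: Kb4, Kb3.
Count: 2.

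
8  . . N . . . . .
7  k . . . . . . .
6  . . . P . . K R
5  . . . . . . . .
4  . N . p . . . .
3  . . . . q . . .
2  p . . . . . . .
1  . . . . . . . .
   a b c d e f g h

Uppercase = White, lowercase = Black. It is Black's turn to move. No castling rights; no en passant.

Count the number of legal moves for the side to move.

3

Black to move; king on a7.
In check: yes, from the white knight on c8.
Legal moves: Kb8, Ka8, Kb7.
Count: 3.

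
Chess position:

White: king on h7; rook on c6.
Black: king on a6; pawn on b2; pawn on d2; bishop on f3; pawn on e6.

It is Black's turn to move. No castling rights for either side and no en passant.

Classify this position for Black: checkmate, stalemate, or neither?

neither

Black to move; black king on a6.
In check: yes, from the white rook on c6.
Legal moves for Black: Kb7, Ka7, Kb5, Ka5, Bxc6.
Black is in check but has 5 legal moves → neither.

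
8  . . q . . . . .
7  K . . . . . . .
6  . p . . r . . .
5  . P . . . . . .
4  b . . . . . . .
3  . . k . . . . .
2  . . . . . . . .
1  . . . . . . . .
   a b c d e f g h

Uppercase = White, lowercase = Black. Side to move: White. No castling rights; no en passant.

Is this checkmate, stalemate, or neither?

stalemate

White to move; white king on a7.
In check: no.
King squares — a6: attacked by Qc8; b6: attacked by Re6; b7: attacked by Qc8; a8: attacked by Qc8; b8: attacked by Qc8.
Legal moves for White: none.
Not in check and no legal moves → stalemate.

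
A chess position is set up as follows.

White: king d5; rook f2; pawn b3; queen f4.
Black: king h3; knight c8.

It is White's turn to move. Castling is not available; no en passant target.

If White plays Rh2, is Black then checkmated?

After Rh2: black king on h3; in check: yes, from the white rook on h2.
King squares — g2: attacked by Rh2; h2: attacked by Qf4; g3: attacked by Qf4; g4: attacked by Qf4; h4: attacked by Rh2.
Black has no legal moves → checkmate.

yes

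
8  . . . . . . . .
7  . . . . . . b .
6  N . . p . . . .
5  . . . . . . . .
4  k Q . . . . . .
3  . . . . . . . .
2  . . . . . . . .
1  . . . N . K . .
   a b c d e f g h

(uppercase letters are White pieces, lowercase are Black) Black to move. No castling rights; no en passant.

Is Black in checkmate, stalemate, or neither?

Black to move; black king on a4.
In check: yes, from the white queen on b4.
King squares — a3: attacked by Qb4; b3: attacked by Qb4; b4: attacked by Na6; a5: attacked by Qb4; b5: attacked by Qb4.
Legal moves for Black: none.
In check with no legal moves → checkmate.

checkmate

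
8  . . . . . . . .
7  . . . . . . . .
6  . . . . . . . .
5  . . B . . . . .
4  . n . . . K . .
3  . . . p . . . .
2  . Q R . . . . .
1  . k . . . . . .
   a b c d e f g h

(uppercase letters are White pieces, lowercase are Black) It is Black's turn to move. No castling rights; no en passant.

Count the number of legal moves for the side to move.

Black to move; king on b1.
In check: yes, from the white queen on b2.
Legal moves: none.
Count: 0.

0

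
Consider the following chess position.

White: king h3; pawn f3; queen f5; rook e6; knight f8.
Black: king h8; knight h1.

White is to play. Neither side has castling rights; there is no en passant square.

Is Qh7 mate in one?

yes

After Qh7: black king on h8; in check: yes, from the white queen on h7.
King squares — g7: attacked by Qh7; h7: attacked by Nf8; g8: attacked by Qh7.
Black has no legal moves → checkmate.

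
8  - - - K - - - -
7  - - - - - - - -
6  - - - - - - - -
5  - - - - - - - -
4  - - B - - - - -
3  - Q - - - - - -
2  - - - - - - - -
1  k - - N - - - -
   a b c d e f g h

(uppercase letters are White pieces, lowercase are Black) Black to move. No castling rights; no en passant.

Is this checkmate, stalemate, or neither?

stalemate

Black to move; black king on a1.
In check: no.
King squares — b1: attacked by Qb3; a2: attacked by Qb3; b2: attacked by Nd1.
Legal moves for Black: none.
Not in check and no legal moves → stalemate.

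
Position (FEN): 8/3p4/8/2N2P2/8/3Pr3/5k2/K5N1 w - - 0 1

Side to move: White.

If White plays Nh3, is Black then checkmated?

no

After Nh3: black king on f2; in check: yes, from the white knight on h3.
Black has 7 legal replies: Kg3, Kf3, Kg2, Ke2, Kf1, Ke1, Rxh3.
In check but a legal move exists → not checkmate.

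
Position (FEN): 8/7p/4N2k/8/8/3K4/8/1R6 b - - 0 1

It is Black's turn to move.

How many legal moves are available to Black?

Black to move; king on h6.
In check: no.
Legal moves: Kg6, Kh5.
Count: 2.

2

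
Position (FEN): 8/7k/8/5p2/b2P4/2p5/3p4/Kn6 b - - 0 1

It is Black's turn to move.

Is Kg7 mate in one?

After Kg7: white king on a1; in check: no.
White is not in check, so this cannot be checkmate.

no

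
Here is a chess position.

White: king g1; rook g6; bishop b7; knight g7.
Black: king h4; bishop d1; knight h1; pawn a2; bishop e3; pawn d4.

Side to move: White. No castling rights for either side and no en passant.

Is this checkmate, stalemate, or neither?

White to move; white king on g1.
In check: yes, from the black bishop on e3.
Legal moves for White: Kh2, Kg2, Kxh1, Kf1.
White is in check but has 4 legal moves → neither.

neither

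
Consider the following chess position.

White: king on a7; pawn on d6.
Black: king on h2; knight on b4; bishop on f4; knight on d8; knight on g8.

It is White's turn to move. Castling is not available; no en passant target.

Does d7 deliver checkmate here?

After d7: black king on h2; in check: no.
Black is not in check, so this cannot be checkmate.

no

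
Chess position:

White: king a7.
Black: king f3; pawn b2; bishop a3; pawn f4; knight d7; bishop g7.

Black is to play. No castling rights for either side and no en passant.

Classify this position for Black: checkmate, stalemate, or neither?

neither

Black to move; black king on f3.
In check: no.
Legal moves for Black include: Bh8, Bgf8, Bh6, Bf6, Be5, Bd4+, Bc3, Nf8, Nb8, Nf6, Nb6, Ne5, Nc5, Kg4, Ke4, Kg3, Ke3, Kg2, ... (list truncated; more exist).
Black has legal moves and is not in check → neither.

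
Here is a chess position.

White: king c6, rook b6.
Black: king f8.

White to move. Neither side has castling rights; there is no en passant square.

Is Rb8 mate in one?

no

After Rb8: black king on f8; in check: yes, from the white rook on b8.
Black has 3 legal replies: Kg7, Kf7, Ke7.
In check but a legal move exists → not checkmate.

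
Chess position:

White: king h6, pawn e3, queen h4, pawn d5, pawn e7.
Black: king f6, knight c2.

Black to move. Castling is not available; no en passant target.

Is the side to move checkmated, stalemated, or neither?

neither

Black to move; black king on f6.
In check: yes, from the white queen on h4.
King squares — e5: available; f5: available; g5: attacked by Qh4; e6: attacked by Pd5; g6: attacked by Kh6; e7: attacked by Qh4; f7: available; g7: attacked by Kh6.
Legal moves for Black: Kf7, Kf5, Ke5.
Black is in check but has 3 legal moves → neither.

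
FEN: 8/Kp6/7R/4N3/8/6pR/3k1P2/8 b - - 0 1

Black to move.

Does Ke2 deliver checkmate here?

After Ke2: white king on a7; in check: no.
White is not in check, so this cannot be checkmate.

no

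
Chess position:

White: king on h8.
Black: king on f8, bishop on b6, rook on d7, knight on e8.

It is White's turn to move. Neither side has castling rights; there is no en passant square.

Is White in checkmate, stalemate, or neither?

White to move; white king on h8.
In check: no.
King squares — g7: attacked by Rd7; h7: attacked by Rd7; g8: attacked by Kf8.
Legal moves for White: none.
Not in check and no legal moves → stalemate.

stalemate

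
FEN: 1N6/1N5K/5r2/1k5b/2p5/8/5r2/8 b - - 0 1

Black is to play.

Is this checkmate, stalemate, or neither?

neither

Black to move; black king on b5.
In check: no.
Legal moves for Black include: Rf8, Rf7+, Rh6+, Rg6, Re6, Rd6, Rc6, Rb6, Ra6, R6f5, R6f4, R6f3, Be8, Bf7, Bg6+, Bg4, Bf3, Be2, ... (list truncated; more exist).
Black has legal moves and is not in check → neither.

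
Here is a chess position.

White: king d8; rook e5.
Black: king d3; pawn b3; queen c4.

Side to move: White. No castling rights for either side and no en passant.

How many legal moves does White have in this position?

17

White to move; king on d8.
In check: no.
Legal moves: Ke8, Ke7, Kd7, Re8, Re7, Re6, Rh5, Rg5, Rf5, Rd5+, Rc5, Rb5, Ra5, Re4, Re3+, Re2, Re1.
Count: 17.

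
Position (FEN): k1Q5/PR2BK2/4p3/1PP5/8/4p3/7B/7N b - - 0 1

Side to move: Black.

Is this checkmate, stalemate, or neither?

checkmate

Black to move; black king on a8.
In check: yes, from the white queen on c8.
King squares — a7: attacked by Rb7; b7: attacked by Qc8; b8: attacked by Bh2.
Legal moves for Black: none.
In check with no legal moves → checkmate.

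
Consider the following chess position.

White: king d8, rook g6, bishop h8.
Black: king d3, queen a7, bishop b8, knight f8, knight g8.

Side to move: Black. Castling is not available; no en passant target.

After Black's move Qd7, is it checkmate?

After Qd7: white king on d8; in check: yes, from the black queen on d7.
King squares — c7: attacked by Qd7; d7: attacked by Nf8; e7: attacked by Qd7; c8: attacked by Qd7; e8: attacked by Qd7.
White has no legal moves → checkmate.

yes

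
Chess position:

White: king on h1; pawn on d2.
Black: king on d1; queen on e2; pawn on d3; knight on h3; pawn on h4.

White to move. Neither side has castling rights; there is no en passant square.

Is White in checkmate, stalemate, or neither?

stalemate

White to move; white king on h1.
In check: no.
King squares — g1: attacked by Nh3; g2: attacked by Qe2; h2: attacked by Qe2.
Legal moves for White: none.
Not in check and no legal moves → stalemate.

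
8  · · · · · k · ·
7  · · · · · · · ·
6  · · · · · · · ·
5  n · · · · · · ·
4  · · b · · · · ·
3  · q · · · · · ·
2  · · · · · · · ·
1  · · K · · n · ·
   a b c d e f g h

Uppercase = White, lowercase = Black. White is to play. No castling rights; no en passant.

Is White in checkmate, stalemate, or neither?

White to move; white king on c1.
In check: no.
King squares — b1: attacked by Qb3; d1: attacked by Qb3; b2: attacked by Qb3; c2: attacked by Qb3; d2: attacked by Nf1.
Legal moves for White: none.
Not in check and no legal moves → stalemate.

stalemate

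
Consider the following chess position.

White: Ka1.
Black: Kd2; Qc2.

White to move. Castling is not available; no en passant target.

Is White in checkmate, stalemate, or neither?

White to move; white king on a1.
In check: no.
King squares — b1: attacked by Qc2; a2: attacked by Qc2; b2: attacked by Qc2.
Legal moves for White: none.
Not in check and no legal moves → stalemate.

stalemate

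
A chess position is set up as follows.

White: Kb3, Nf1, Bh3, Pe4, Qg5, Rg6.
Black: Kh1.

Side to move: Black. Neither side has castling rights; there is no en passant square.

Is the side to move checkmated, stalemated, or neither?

stalemate

Black to move; black king on h1.
In check: no.
King squares — g1: attacked by Qg5; g2: attacked by Bh3; h2: attacked by Nf1.
Legal moves for Black: none.
Not in check and no legal moves → stalemate.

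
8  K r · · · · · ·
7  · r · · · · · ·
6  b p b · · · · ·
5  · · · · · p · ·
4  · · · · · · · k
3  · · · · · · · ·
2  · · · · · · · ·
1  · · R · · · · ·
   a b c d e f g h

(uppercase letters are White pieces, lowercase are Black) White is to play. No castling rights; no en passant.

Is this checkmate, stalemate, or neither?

White to move; white king on a8.
In check: yes, from the black rook on b8.
King squares — a7: attacked by Rb7; b7: attacked by Ba6; b8: attacked by Rb7.
Legal moves for White: none.
In check with no legal moves → checkmate.

checkmate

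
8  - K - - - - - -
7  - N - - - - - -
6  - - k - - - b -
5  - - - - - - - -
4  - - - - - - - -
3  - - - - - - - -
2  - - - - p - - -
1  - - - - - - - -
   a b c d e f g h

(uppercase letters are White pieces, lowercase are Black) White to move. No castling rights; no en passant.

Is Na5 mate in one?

no

After Na5: black king on c6; in check: yes, from the white knight on a5.
Black has 6 legal replies: Kd7, Kd6, Kb6, Kd5, Kc5, Kb5.
In check but a legal move exists → not checkmate.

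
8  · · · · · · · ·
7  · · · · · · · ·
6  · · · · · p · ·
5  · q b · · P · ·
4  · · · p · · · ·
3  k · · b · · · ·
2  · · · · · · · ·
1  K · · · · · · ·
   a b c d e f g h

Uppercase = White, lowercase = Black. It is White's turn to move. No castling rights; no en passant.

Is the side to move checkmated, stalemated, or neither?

White to move; white king on a1.
In check: no.
King squares — b1: attacked by Bd3; a2: attacked by Ka3; b2: attacked by Ka3.
Legal moves for White: none.
Not in check and no legal moves → stalemate.

stalemate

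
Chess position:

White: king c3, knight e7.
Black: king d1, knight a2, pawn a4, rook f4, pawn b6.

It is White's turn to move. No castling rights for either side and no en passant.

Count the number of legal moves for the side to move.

2

White to move; king on c3.
In check: yes, from the black knight on a2.
Legal moves: Kd3, Kb2.
Count: 2.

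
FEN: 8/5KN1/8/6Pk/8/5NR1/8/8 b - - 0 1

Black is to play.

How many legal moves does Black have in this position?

Black to move; king on h5.
In check: yes, from the white knight on g7.
Legal moves: none.
Count: 0.

0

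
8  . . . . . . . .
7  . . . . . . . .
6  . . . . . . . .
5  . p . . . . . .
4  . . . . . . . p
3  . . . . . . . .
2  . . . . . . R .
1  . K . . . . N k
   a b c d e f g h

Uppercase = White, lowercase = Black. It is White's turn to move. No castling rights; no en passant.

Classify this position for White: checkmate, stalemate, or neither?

White to move; white king on b1.
In check: no.
Legal moves for White include: Rg8, Rg7, Rg6, Rg5, Rg4, Rg3, Rh2+, Rf2, Re2, Rd2, Rc2, Rb2, Ra2, Nh3, Nf3, Ne2, Kc2, Kb2, ... (list truncated; more exist).
White has legal moves and is not in check → neither.

neither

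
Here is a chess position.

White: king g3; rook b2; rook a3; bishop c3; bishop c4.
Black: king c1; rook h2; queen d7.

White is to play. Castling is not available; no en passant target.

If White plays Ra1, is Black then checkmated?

After Ra1: black king on c1; in check: yes, from the white rook on a1.
King squares — b1: attacked by Ra1; d1: attacked by Ra1; b2: attacked by Bc3; c2: attacked by Rb2; d2: attacked by Rb2.
Black has no legal moves → checkmate.

yes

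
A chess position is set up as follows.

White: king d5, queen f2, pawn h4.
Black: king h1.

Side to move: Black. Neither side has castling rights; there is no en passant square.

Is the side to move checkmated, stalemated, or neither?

stalemate

Black to move; black king on h1.
In check: no.
King squares — g1: attacked by Qf2; g2: attacked by Qf2; h2: attacked by Qf2.
Legal moves for Black: none.
Not in check and no legal moves → stalemate.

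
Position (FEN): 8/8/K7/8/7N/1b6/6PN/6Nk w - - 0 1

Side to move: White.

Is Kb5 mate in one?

no

After Kb5: black king on h1; in check: no.
Black is not in check, so this cannot be checkmate.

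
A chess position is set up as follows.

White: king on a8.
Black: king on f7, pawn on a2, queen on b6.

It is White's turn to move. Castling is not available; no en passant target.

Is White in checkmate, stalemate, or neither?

stalemate

White to move; white king on a8.
In check: no.
King squares — a7: attacked by Qb6; b7: attacked by Qb6; b8: attacked by Qb6.
Legal moves for White: none.
Not in check and no legal moves → stalemate.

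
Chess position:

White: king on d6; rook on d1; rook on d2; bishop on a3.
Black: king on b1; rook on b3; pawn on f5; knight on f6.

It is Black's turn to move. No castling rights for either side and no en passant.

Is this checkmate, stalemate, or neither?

checkmate

Black to move; black king on b1.
In check: yes, from the white rook on d1.
King squares — a1: attacked by Rd1; c1: attacked by Rd1; a2: attacked by Rd2; b2: attacked by Rd2; c2: attacked by Rd2.
Legal moves for Black: none.
In check with no legal moves → checkmate.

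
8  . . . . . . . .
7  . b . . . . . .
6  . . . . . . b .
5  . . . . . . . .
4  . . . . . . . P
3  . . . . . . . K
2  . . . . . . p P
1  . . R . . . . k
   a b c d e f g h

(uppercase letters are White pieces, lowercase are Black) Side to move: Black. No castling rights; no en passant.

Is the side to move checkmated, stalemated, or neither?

Black to move; black king on h1.
In check: yes, from the white rook on c1.
Legal moves for Black: g1=Q, g1=R, g1=B, g1=N+.
Black is in check but has 4 legal moves → neither.

neither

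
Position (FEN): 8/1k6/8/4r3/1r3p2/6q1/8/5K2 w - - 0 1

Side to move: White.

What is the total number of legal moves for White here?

0

White to move; king on f1.
In check: no.
Legal moves: none.
Count: 0.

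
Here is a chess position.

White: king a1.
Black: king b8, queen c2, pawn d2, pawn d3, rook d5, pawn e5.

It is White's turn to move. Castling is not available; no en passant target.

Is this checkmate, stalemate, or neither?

stalemate

White to move; white king on a1.
In check: no.
King squares — b1: attacked by Qc2; a2: attacked by Qc2; b2: attacked by Qc2.
Legal moves for White: none.
Not in check and no legal moves → stalemate.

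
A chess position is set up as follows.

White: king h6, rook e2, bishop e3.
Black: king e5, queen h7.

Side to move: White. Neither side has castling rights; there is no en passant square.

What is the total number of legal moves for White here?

White to move; king on h6.
In check: yes, from the black queen on h7.
Legal moves: Kxh7, Kg5.
Count: 2.

2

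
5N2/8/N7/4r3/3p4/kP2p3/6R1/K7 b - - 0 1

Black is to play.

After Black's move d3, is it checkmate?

no

After d3: white king on a1; in check: no.
White is not in check, so this cannot be checkmate.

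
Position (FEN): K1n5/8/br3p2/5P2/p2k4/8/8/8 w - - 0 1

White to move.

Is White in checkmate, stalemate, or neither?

White to move; white king on a8.
In check: no.
King squares — a7: attacked by Nc8; b7: attacked by Ba6; b8: attacked by Rb6.
Legal moves for White: none.
Not in check and no legal moves → stalemate.

stalemate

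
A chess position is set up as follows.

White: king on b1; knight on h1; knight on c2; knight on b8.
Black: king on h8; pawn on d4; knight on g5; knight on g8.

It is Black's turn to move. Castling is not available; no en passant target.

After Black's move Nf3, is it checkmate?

no

After Nf3: white king on b1; in check: no.
White is not in check, so this cannot be checkmate.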